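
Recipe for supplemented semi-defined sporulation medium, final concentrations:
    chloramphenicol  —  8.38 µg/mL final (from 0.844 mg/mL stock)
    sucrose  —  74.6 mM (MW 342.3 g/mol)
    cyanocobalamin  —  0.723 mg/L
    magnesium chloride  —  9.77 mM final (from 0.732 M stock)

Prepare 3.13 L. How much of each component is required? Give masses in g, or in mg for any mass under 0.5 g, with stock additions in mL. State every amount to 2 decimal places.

Working volume: 3.13 L.
chloramphenicol: V = C2·V2/C1 = 8.38 µg/mL × 3130 mL ÷ 844 µg/mL = 31.08 mL
sucrose: 74.6 mmol/L × 342.3 g/mol × 3.13 L ÷ 1000 = 79.93 g
cyanocobalamin: 0.723 mg/L × 3.13 L = 2.26 mg
magnesium chloride: V = C2·V2/C1 = 9.77 mM × 3130 mL ÷ 732 mM = 41.78 mL

chloramphenicol 31.08 mL; sucrose 79.93 g; cyanocobalamin 2.26 mg; magnesium chloride 41.78 mL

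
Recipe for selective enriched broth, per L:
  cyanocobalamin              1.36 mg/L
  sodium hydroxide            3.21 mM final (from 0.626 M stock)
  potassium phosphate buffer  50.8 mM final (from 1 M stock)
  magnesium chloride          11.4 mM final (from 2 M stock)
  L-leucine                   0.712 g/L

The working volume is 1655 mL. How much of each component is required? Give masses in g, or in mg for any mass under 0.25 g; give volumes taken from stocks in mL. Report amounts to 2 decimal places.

Scale factor relative to 1 L: 1.655.
cyanocobalamin: 1.36 mg/L × 1.655 L = 2.25 mg
sodium hydroxide: C1V1 = C2V2 → 3.21 mM × 1655 mL ÷ 626 mM = 8.49 mL
potassium phosphate buffer: dilute stock: 50.8 mM × 1655 mL ÷ 1000 mM = 84.07 mL
magnesium chloride: C1V1 = C2V2 → 11.4 mM × 1655 mL ÷ 2000 mM = 9.43 mL
L-leucine: 0.712 g/L × 1.655 L = 1.18 g

cyanocobalamin 2.25 mg; sodium hydroxide 8.49 mL; potassium phosphate buffer 84.07 mL; magnesium chloride 9.43 mL; L-leucine 1.18 g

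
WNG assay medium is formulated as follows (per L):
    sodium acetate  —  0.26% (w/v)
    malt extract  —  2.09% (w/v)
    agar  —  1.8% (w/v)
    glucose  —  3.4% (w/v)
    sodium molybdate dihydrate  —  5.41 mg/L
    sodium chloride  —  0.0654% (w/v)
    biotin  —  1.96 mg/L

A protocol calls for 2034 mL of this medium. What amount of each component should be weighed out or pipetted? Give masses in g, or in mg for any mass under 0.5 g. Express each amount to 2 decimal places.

sodium acetate 5.29 g; malt extract 42.51 g; agar 36.61 g; glucose 69.16 g; sodium molybdate dihydrate 11.00 mg; sodium chloride 1.33 g; biotin 3.99 mg

Working volume: 2034 mL = 2.034 L.
sodium acetate: 0.26 g per 100 mL × 2034 mL ÷ 100 = 5.29 g
malt extract: 2.09% w/v = 20.9 g/L → 20.9 × 2.034 L = 42.51 g
agar: 1.8 g per 100 mL × 2034 mL ÷ 100 = 36.61 g
glucose: 3.4% w/v = 34 g/L → 34 × 2.034 L = 69.16 g
sodium molybdate dihydrate: 5.41 mg/L × 2.034 L = 11.00 mg
sodium chloride: 0.0654 g per 100 mL × 2034 mL ÷ 100 = 1.33 g
biotin: 1.96 mg/L × 2.034 L = 3.99 mg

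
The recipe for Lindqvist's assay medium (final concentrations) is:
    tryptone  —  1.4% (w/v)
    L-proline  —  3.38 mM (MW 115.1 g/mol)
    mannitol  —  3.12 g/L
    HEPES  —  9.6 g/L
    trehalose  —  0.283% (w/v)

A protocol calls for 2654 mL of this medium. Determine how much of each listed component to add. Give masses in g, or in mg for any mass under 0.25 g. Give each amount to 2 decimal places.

Scale factor relative to 1 L: 2.654.
tryptone: 1.4% w/v = 14 g/L → 14 × 2.654 L = 37.16 g
L-proline: 3.38 mmol/L × 115.1 g/mol × 2.654 L ÷ 1000 = 1.03 g
mannitol: 3.12 g/L × 2.654 L = 8.28 g
HEPES: 9.6 g/L × 2.654 L = 25.48 g
trehalose: 0.283% w/v = 2.83 g/L → 2.83 × 2.654 L = 7.51 g

tryptone 37.16 g; L-proline 1.03 g; mannitol 8.28 g; HEPES 25.48 g; trehalose 7.51 g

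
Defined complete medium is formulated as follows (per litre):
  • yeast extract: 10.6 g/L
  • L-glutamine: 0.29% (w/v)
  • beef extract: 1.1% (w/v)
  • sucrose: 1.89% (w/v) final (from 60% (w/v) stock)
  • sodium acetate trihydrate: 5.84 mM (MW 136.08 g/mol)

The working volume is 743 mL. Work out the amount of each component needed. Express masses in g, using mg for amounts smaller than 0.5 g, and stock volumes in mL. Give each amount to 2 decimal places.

yeast extract 7.88 g; L-glutamine 2.15 g; beef extract 8.17 g; sucrose 23.40 mL; sodium acetate trihydrate 0.59 g

Scale factor relative to 1 L: 0.743.
yeast extract: 10.6 g/L × 0.743 L = 7.88 g
L-glutamine: 0.29 g per 100 mL × 743 mL ÷ 100 = 2.15 g
beef extract: 1.1 g per 100 mL × 743 mL ÷ 100 = 8.17 g
sucrose: dilute stock: 1.89% ÷ 60% × 743 mL = 23.40 mL
sodium acetate trihydrate: 5.84 mmol/L × 136.08 g/mol × 0.743 L ÷ 1000 = 0.59 g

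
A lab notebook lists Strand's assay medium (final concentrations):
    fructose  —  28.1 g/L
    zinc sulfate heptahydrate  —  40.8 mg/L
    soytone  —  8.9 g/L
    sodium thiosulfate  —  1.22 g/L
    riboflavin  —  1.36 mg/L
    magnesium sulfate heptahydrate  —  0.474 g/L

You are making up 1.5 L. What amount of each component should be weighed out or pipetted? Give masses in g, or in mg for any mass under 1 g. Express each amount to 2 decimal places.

Scale factor relative to 1 L: 1.5.
fructose: 28.1 g/L × 1.5 L = 42.15 g
zinc sulfate heptahydrate: 40.8 mg/L × 1.5 L = 61.20 mg
soytone: 8.9 g/L × 1.5 L = 13.35 g
sodium thiosulfate: 1.22 g/L × 1.5 L = 1.83 g
riboflavin: 1.36 mg/L × 1.5 L = 2.04 mg
magnesium sulfate heptahydrate: 0.474 g/L × 1.5 L = 0.711 g = 711.00 mg

fructose 42.15 g; zinc sulfate heptahydrate 61.20 mg; soytone 13.35 g; sodium thiosulfate 1.83 g; riboflavin 2.04 mg; magnesium sulfate heptahydrate 711.00 mg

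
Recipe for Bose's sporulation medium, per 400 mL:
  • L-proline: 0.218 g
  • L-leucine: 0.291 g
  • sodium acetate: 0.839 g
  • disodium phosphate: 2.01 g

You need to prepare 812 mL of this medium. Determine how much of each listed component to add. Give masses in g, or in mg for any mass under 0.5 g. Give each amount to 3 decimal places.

Scale factor = 812 mL / 400 mL = 2.03.
L-proline: 0.218 g × (812 mL / 400 mL) = 0.44254 g = 442.540 mg
L-leucine: 0.291 g × (812 mL / 400 mL) = 0.591 g
sodium acetate: 0.839 g × (812 mL / 400 mL) = 1.703 g
disodium phosphate: 2.01 g × (812 mL / 400 mL) = 4.080 g

L-proline 442.540 mg; L-leucine 0.591 g; sodium acetate 1.703 g; disodium phosphate 4.080 g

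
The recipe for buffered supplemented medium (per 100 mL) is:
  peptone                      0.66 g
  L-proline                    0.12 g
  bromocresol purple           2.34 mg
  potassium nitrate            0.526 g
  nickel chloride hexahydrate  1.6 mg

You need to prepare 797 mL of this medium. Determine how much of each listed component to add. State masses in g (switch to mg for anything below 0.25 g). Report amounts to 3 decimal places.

peptone 5.260 g; L-proline 0.956 g; bromocresol purple 18.650 mg; potassium nitrate 4.192 g; nickel chloride hexahydrate 12.752 mg

Ratio of target to recipe volume: 797 / 100 = 7.97.
peptone: 0.66 g × (797 mL / 100 mL) = 5.260 g
L-proline: 0.12 g × (797 mL / 100 mL) = 0.956 g
bromocresol purple: 2.34 mg × (797 mL / 100 mL) = 18.650 mg
potassium nitrate: 0.526 g × (797 mL / 100 mL) = 4.192 g
nickel chloride hexahydrate: 1.6 mg × (797 mL / 100 mL) = 12.752 mg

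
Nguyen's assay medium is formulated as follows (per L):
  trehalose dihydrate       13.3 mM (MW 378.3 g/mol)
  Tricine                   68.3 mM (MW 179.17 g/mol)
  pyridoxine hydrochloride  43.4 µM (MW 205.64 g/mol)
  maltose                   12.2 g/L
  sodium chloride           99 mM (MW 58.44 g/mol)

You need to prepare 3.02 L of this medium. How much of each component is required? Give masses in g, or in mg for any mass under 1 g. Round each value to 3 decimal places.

trehalose dihydrate 15.195 g; Tricine 36.957 g; pyridoxine hydrochloride 26.953 mg; maltose 36.844 g; sodium chloride 17.472 g

Working volume: 3.02 L.
trehalose dihydrate: 13.3 mmol/L × 378.3 g/mol × 3.02 L ÷ 1000 = 15.195 g
Tricine: 68.3 mmol/L × 179.17 g/mol × 3.02 L ÷ 1000 = 36.957 g
pyridoxine hydrochloride: 43.4 µmol/L × 205.64 g/mol × 3.02 L ÷ 1000 = 26.953 mg
maltose: 12.2 g/L × 3.02 L = 36.844 g
sodium chloride: 99 mmol/L × 58.44 g/mol × 3.02 L ÷ 1000 = 17.472 g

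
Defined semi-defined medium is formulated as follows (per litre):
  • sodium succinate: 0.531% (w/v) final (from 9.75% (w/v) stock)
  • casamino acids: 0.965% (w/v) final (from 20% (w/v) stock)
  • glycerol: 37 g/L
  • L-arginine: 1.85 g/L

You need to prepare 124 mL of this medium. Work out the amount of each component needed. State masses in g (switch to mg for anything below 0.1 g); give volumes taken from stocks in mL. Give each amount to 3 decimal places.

Working volume: 124 mL = 0.124 L.
sodium succinate: C1V1 = C2V2 → 0.531% ÷ 9.75% × 124 mL = 6.753 mL
casamino acids: C1V1 = C2V2 → 0.965% ÷ 20% × 124 mL = 5.983 mL
glycerol: 37 g/L × 0.124 L = 4.588 g
L-arginine: 1.85 g/L × 0.124 L = 0.229 g

sodium succinate 6.753 mL; casamino acids 5.983 mL; glycerol 4.588 g; L-arginine 0.229 g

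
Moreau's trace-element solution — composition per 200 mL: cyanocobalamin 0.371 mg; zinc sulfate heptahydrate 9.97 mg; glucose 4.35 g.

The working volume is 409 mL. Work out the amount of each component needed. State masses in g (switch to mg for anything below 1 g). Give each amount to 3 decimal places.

Scale factor = 409 mL / 200 mL = 2.045.
cyanocobalamin: 0.371 mg × (409 mL / 200 mL) = 0.759 mg
zinc sulfate heptahydrate: 9.97 mg × (409 mL / 200 mL) = 20.389 mg
glucose: 4.35 g × (409 mL / 200 mL) = 8.896 g

cyanocobalamin 0.759 mg; zinc sulfate heptahydrate 20.389 mg; glucose 8.896 g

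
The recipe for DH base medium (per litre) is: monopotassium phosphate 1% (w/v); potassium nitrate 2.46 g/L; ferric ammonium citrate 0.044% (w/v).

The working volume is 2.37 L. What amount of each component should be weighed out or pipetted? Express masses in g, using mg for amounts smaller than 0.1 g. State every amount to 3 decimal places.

Working volume: 2.37 L.
monopotassium phosphate: 1 g per 100 mL × 2370 mL ÷ 100 = 23.700 g
potassium nitrate: 2.46 g/L × 2.37 L = 5.830 g
ferric ammonium citrate: 0.044 g per 100 mL × 2370 mL ÷ 100 = 1.043 g

monopotassium phosphate 23.700 g; potassium nitrate 5.830 g; ferric ammonium citrate 1.043 g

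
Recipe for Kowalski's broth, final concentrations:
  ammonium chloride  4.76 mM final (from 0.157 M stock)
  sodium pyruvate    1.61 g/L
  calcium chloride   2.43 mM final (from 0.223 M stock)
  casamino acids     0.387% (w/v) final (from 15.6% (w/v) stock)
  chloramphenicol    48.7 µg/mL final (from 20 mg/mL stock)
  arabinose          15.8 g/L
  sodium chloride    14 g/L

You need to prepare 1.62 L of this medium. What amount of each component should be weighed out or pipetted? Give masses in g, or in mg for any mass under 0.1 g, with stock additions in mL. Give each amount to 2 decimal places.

Scale factor relative to 1 L: 1.62.
ammonium chloride: C1V1 = C2V2 → 4.76 mM × 1620 mL ÷ 157 mM = 49.12 mL
sodium pyruvate: 1.61 g/L × 1.62 L = 2.61 g
calcium chloride: V = C2·V2/C1 = 2.43 mM × 1620 mL ÷ 223 mM = 17.65 mL
casamino acids: V = C2·V2/C1 = 0.387% ÷ 15.6% × 1620 mL = 40.19 mL
chloramphenicol: dilute stock: 48.7 µg/mL × 1620 mL ÷ 20000 µg/mL = 3.94 mL
arabinose: 15.8 g/L × 1.62 L = 25.60 g
sodium chloride: 14 g/L × 1.62 L = 22.68 g

ammonium chloride 49.12 mL; sodium pyruvate 2.61 g; calcium chloride 17.65 mL; casamino acids 40.19 mL; chloramphenicol 3.94 mL; arabinose 25.60 g; sodium chloride 22.68 g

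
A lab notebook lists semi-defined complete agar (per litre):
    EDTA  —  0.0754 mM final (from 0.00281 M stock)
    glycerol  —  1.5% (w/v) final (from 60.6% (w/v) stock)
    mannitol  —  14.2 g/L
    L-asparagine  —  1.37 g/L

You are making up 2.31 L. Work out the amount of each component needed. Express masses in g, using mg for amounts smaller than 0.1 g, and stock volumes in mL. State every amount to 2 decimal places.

EDTA 61.98 mL; glycerol 57.18 mL; mannitol 32.80 g; L-asparagine 3.16 g

Scale factor relative to 1 L: 2.31.
EDTA: dilute stock: 0.0754 mM × 2310 mL ÷ 2.81 mM = 61.98 mL
glycerol: V = C2·V2/C1 = 1.5% ÷ 60.6% × 2310 mL = 57.18 mL
mannitol: 14.2 g/L × 2.31 L = 32.80 g
L-asparagine: 1.37 g/L × 2.31 L = 3.16 g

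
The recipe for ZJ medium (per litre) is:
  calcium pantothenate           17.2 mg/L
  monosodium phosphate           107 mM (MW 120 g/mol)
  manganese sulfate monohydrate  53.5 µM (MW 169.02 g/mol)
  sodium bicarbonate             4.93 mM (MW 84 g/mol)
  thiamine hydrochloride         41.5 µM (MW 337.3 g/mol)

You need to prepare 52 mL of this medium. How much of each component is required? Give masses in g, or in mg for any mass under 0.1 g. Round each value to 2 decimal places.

Working volume: 52 mL = 0.052 L.
calcium pantothenate: 17.2 mg/L × 0.052 L = 0.89 mg
monosodium phosphate: 107 mmol/L × 120 g/mol × 0.052 L ÷ 1000 = 0.67 g
manganese sulfate monohydrate: 53.5 µmol/L × 169.02 g/mol × 0.052 L ÷ 1000 = 0.47 mg
sodium bicarbonate: 4.93 mmol/L × 84 mg/mmol × 0.052 L = 21.53 mg
thiamine hydrochloride: 41.5 µmol/L × 337.3 g/mol × 0.052 L ÷ 1000 = 0.73 mg

calcium pantothenate 0.89 mg; monosodium phosphate 0.67 g; manganese sulfate monohydrate 0.47 mg; sodium bicarbonate 21.53 mg; thiamine hydrochloride 0.73 mg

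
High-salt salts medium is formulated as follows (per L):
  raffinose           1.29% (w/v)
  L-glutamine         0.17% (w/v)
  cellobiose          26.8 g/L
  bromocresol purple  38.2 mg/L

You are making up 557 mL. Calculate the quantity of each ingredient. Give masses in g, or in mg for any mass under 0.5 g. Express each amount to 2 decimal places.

raffinose 7.19 g; L-glutamine 0.95 g; cellobiose 14.93 g; bromocresol purple 21.28 mg

Scale factor relative to 1 L: 0.557.
raffinose: 1.29 g per 100 mL × 557 mL ÷ 100 = 7.19 g
L-glutamine: 0.17% w/v = 1.7 g/L → 1.7 × 0.557 L = 0.95 g
cellobiose: 26.8 g/L × 0.557 L = 14.93 g
bromocresol purple: 38.2 mg/L × 0.557 L = 21.28 mg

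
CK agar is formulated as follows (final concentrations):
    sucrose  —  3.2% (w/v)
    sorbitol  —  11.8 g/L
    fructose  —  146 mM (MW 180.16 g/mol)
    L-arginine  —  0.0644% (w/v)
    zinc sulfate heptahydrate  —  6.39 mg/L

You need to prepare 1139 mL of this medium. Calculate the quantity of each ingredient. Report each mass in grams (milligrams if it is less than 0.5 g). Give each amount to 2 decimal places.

sucrose 36.45 g; sorbitol 13.44 g; fructose 29.96 g; L-arginine 0.73 g; zinc sulfate heptahydrate 7.28 mg

Working volume: 1139 mL = 1.139 L.
sucrose: 3.2 g per 100 mL × 1139 mL ÷ 100 = 36.45 g
sorbitol: 11.8 g/L × 1.139 L = 13.44 g
fructose: 146 mmol/L × 180.16 g/mol × 1.139 L ÷ 1000 = 29.96 g
L-arginine: 0.0644 g per 100 mL × 1139 mL ÷ 100 = 0.73 g
zinc sulfate heptahydrate: 6.39 mg/L × 1.139 L = 7.28 mg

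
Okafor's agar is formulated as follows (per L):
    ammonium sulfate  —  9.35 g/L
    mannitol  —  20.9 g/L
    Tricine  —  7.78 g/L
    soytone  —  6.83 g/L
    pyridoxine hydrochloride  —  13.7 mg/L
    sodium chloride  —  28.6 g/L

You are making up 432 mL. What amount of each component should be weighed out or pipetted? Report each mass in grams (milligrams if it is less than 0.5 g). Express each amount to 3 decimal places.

ammonium sulfate 4.039 g; mannitol 9.029 g; Tricine 3.361 g; soytone 2.951 g; pyridoxine hydrochloride 5.918 mg; sodium chloride 12.355 g

Scale factor relative to 1 L: 0.432.
ammonium sulfate: 9.35 g/L × 0.432 L = 4.039 g
mannitol: 20.9 g/L × 0.432 L = 9.029 g
Tricine: 7.78 g/L × 0.432 L = 3.361 g
soytone: 6.83 g/L × 0.432 L = 2.951 g
pyridoxine hydrochloride: 13.7 mg/L × 0.432 L = 5.918 mg
sodium chloride: 28.6 g/L × 0.432 L = 12.355 g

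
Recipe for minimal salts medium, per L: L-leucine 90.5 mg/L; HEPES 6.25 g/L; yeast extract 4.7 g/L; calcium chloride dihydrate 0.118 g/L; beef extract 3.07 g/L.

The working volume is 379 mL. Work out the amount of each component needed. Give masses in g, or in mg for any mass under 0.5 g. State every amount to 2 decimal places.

Working volume: 379 mL = 0.379 L.
L-leucine: 90.5 mg/L × 0.379 L = 34.30 mg
HEPES: 6.25 g/L × 0.379 L = 2.37 g
yeast extract: 4.7 g/L × 0.379 L = 1.78 g
calcium chloride dihydrate: 0.118 g/L × 0.379 L = 0.044722 g = 44.72 mg
beef extract: 3.07 g/L × 0.379 L = 1.16 g

L-leucine 34.30 mg; HEPES 2.37 g; yeast extract 1.78 g; calcium chloride dihydrate 44.72 mg; beef extract 1.16 g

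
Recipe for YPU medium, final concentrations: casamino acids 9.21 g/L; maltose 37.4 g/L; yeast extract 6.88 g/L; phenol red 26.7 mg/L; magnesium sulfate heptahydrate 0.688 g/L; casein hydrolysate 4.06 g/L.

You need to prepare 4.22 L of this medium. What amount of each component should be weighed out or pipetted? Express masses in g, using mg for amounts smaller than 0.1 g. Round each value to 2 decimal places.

Working volume: 4.22 L.
casamino acids: 9.21 g/L × 4.22 L = 38.87 g
maltose: 37.4 g/L × 4.22 L = 157.83 g
yeast extract: 6.88 g/L × 4.22 L = 29.03 g
phenol red: 26.7 mg/L × 4.22 L = 112.674 mg = 0.11 g
magnesium sulfate heptahydrate: 0.688 g/L × 4.22 L = 2.90 g
casein hydrolysate: 4.06 g/L × 4.22 L = 17.13 g

casamino acids 38.87 g; maltose 157.83 g; yeast extract 29.03 g; phenol red 0.11 g; magnesium sulfate heptahydrate 2.90 g; casein hydrolysate 17.13 g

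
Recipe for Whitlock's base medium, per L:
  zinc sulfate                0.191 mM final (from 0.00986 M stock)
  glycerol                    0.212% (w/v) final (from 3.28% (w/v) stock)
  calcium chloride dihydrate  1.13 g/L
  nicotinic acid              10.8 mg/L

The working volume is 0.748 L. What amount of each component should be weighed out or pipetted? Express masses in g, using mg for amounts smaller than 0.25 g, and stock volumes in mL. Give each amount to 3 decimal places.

Scale factor relative to 1 L: 0.748.
zinc sulfate: V = C2·V2/C1 = 0.191 mM × 748 mL ÷ 9.86 mM = 14.490 mL
glycerol: C1V1 = C2V2 → 0.212% ÷ 3.28% × 748 mL = 48.346 mL
calcium chloride dihydrate: 1.13 g/L × 0.748 L = 0.845 g
nicotinic acid: 10.8 mg/L × 0.748 L = 8.078 mg

zinc sulfate 14.490 mL; glycerol 48.346 mL; calcium chloride dihydrate 0.845 g; nicotinic acid 8.078 mg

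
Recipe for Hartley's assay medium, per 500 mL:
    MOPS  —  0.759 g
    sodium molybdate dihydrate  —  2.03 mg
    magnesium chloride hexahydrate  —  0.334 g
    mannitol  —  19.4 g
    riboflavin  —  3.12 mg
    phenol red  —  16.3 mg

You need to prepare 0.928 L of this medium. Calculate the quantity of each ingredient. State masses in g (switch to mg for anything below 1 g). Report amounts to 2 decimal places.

MOPS 1.41 g; sodium molybdate dihydrate 3.77 mg; magnesium chloride hexahydrate 619.90 mg; mannitol 36.01 g; riboflavin 5.79 mg; phenol red 30.25 mg

Ratio of target to recipe volume: 928 / 500 = 1.856.
MOPS: 0.759 g × (928 mL / 500 mL) = 1.41 g
sodium molybdate dihydrate: 2.03 mg × (928 mL / 500 mL) = 3.77 mg
magnesium chloride hexahydrate: 0.334 g × (928 mL / 500 mL) = 0.619904 g = 619.90 mg
mannitol: 19.4 g × (928 mL / 500 mL) = 36.01 g
riboflavin: 3.12 mg × (928 mL / 500 mL) = 5.79 mg
phenol red: 16.3 mg × (928 mL / 500 mL) = 30.25 mg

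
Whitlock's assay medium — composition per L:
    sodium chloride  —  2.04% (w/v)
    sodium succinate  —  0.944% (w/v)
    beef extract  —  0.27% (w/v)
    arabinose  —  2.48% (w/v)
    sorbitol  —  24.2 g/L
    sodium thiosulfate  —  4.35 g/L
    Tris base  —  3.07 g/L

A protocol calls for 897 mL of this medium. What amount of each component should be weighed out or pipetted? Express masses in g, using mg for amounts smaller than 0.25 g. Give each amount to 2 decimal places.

sodium chloride 18.30 g; sodium succinate 8.47 g; beef extract 2.42 g; arabinose 22.25 g; sorbitol 21.71 g; sodium thiosulfate 3.90 g; Tris base 2.75 g

Working volume: 897 mL = 0.897 L.
sodium chloride: 2.04% w/v = 20.4 g/L → 20.4 × 0.897 L = 18.30 g
sodium succinate: 0.944% w/v = 9.44 g/L → 9.44 × 0.897 L = 8.47 g
beef extract: 0.27 g per 100 mL × 897 mL ÷ 100 = 2.42 g
arabinose: 2.48 g per 100 mL × 897 mL ÷ 100 = 22.25 g
sorbitol: 24.2 g/L × 0.897 L = 21.71 g
sodium thiosulfate: 4.35 g/L × 0.897 L = 3.90 g
Tris base: 3.07 g/L × 0.897 L = 2.75 g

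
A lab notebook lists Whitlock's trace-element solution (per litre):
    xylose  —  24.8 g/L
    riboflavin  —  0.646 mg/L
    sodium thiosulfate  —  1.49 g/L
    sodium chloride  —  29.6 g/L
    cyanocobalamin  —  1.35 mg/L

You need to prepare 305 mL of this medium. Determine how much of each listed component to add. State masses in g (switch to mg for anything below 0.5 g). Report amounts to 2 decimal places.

xylose 7.56 g; riboflavin 0.20 mg; sodium thiosulfate 454.45 mg; sodium chloride 9.03 g; cyanocobalamin 0.41 mg

Target volume = 305 mL = 0.305 L.
xylose: 24.8 g/L × 0.305 L = 7.56 g
riboflavin: 0.646 mg/L × 0.305 L = 0.20 mg
sodium thiosulfate: 1.49 g/L × 0.305 L = 0.45445 g = 454.45 mg
sodium chloride: 29.6 g/L × 0.305 L = 9.03 g
cyanocobalamin: 1.35 mg/L × 0.305 L = 0.41 mg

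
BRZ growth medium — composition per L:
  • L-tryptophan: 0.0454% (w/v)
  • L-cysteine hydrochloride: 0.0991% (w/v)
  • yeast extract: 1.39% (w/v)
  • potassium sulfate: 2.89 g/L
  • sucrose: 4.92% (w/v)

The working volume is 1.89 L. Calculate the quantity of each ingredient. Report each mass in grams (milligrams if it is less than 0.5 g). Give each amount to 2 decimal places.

Working volume: 1.89 L.
L-tryptophan: 0.0454% w/v = 0.454 g/L → 0.454 × 1.89 L = 0.86 g
L-cysteine hydrochloride: 0.0991 g per 100 mL × 1890 mL ÷ 100 = 1.87 g
yeast extract: 1.39% w/v = 13.9 g/L → 13.9 × 1.89 L = 26.27 g
potassium sulfate: 2.89 g/L × 1.89 L = 5.46 g
sucrose: 4.92 g per 100 mL × 1890 mL ÷ 100 = 92.99 g

L-tryptophan 0.86 g; L-cysteine hydrochloride 1.87 g; yeast extract 26.27 g; potassium sulfate 5.46 g; sucrose 92.99 g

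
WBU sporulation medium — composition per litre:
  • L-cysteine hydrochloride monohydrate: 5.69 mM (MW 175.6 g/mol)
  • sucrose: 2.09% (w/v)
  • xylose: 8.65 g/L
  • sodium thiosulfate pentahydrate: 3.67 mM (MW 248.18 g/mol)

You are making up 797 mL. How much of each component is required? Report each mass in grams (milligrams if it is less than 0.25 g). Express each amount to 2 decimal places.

L-cysteine hydrochloride monohydrate 0.80 g; sucrose 16.66 g; xylose 6.89 g; sodium thiosulfate pentahydrate 0.73 g

Scale factor relative to 1 L: 0.797.
L-cysteine hydrochloride monohydrate: 5.69 mmol/L × 175.6 g/mol × 0.797 L ÷ 1000 = 0.80 g
sucrose: 2.09 g per 100 mL × 797 mL ÷ 100 = 16.66 g
xylose: 8.65 g/L × 0.797 L = 6.89 g
sodium thiosulfate pentahydrate: 3.67 mmol/L × 248.18 g/mol × 0.797 L ÷ 1000 = 0.73 g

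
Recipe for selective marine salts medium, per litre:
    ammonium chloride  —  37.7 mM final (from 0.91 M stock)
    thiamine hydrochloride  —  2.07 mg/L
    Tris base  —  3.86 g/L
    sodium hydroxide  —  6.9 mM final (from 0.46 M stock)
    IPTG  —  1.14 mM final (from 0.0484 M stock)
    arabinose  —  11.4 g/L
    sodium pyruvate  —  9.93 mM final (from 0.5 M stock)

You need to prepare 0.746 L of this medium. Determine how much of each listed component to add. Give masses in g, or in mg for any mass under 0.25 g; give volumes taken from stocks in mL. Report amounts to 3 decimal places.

Working volume: 0.746 L.
ammonium chloride: C1V1 = C2V2 → 37.7 mM × 746 mL ÷ 910 mM = 30.906 mL
thiamine hydrochloride: 2.07 mg/L × 0.746 L = 1.544 mg
Tris base: 3.86 g/L × 0.746 L = 2.880 g
sodium hydroxide: V = C2·V2/C1 = 6.9 mM × 746 mL ÷ 460 mM = 11.190 mL
IPTG: dilute stock: 1.14 mM × 746 mL ÷ 48.4 mM = 17.571 mL
arabinose: 11.4 g/L × 0.746 L = 8.504 g
sodium pyruvate: V = C2·V2/C1 = 9.93 mM × 746 mL ÷ 500 mM = 14.816 mL

ammonium chloride 30.906 mL; thiamine hydrochloride 1.544 mg; Tris base 2.880 g; sodium hydroxide 11.190 mL; IPTG 17.571 mL; arabinose 8.504 g; sodium pyruvate 14.816 mL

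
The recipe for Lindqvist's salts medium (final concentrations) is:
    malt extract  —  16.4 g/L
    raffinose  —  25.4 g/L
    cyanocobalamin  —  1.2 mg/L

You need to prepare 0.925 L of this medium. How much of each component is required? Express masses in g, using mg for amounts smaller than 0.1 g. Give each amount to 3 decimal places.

Working volume: 0.925 L.
malt extract: 16.4 g/L × 0.925 L = 15.170 g
raffinose: 25.4 g/L × 0.925 L = 23.495 g
cyanocobalamin: 1.2 mg/L × 0.925 L = 1.110 mg

malt extract 15.170 g; raffinose 23.495 g; cyanocobalamin 1.110 mg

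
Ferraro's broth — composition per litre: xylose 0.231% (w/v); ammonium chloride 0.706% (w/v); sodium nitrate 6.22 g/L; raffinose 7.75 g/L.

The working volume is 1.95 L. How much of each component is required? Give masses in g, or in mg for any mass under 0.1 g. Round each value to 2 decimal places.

xylose 4.50 g; ammonium chloride 13.77 g; sodium nitrate 12.13 g; raffinose 15.11 g

Scale factor relative to 1 L: 1.95.
xylose: 0.231 g per 100 mL × 1950 mL ÷ 100 = 4.50 g
ammonium chloride: 0.706 g per 100 mL × 1950 mL ÷ 100 = 13.77 g
sodium nitrate: 6.22 g/L × 1.95 L = 12.13 g
raffinose: 7.75 g/L × 1.95 L = 15.11 g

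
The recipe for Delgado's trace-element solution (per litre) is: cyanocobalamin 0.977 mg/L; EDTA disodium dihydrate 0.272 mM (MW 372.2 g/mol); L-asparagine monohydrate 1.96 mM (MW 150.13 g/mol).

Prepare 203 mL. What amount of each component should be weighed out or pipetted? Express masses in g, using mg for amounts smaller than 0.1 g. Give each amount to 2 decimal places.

cyanocobalamin 0.20 mg; EDTA disodium dihydrate 20.55 mg; L-asparagine monohydrate 59.73 mg

Target volume = 203 mL = 0.203 L.
cyanocobalamin: 0.977 mg/L × 0.203 L = 0.20 mg
EDTA disodium dihydrate: 0.272 mmol/L × 372.2 mg/mmol × 0.203 L = 20.55 mg
L-asparagine monohydrate: 1.96 mmol/L × 150.13 mg/mmol × 0.203 L = 59.73 mg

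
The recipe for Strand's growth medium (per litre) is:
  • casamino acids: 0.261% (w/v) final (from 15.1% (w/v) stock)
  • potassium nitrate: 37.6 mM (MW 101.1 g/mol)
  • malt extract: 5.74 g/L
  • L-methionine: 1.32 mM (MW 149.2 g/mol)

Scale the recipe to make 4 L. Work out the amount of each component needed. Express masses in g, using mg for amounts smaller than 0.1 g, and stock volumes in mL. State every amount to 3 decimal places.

casamino acids 69.139 mL; potassium nitrate 15.205 g; malt extract 22.960 g; L-methionine 0.788 g

Scale factor relative to 1 L: 4.
casamino acids: C1V1 = C2V2 → 0.261% ÷ 15.1% × 4000 mL = 69.139 mL
potassium nitrate: 37.6 mmol/L × 101.1 g/mol × 4 L ÷ 1000 = 15.205 g
malt extract: 5.74 g/L × 4 L = 22.960 g
L-methionine: 1.32 mmol/L × 149.2 g/mol × 4 L ÷ 1000 = 0.788 g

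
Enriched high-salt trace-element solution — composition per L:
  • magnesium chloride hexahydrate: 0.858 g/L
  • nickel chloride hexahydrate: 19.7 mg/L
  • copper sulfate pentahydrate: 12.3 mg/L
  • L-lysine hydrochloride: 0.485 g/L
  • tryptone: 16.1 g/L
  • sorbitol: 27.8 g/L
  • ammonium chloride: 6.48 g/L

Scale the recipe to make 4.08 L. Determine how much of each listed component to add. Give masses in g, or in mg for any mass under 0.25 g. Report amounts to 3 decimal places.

Working volume: 4.08 L.
magnesium chloride hexahydrate: 0.858 g/L × 4.08 L = 3.501 g
nickel chloride hexahydrate: 19.7 mg/L × 4.08 L = 80.376 mg
copper sulfate pentahydrate: 12.3 mg/L × 4.08 L = 50.184 mg
L-lysine hydrochloride: 0.485 g/L × 4.08 L = 1.979 g
tryptone: 16.1 g/L × 4.08 L = 65.688 g
sorbitol: 27.8 g/L × 4.08 L = 113.424 g
ammonium chloride: 6.48 g/L × 4.08 L = 26.438 g

magnesium chloride hexahydrate 3.501 g; nickel chloride hexahydrate 80.376 mg; copper sulfate pentahydrate 50.184 mg; L-lysine hydrochloride 1.979 g; tryptone 65.688 g; sorbitol 113.424 g; ammonium chloride 26.438 g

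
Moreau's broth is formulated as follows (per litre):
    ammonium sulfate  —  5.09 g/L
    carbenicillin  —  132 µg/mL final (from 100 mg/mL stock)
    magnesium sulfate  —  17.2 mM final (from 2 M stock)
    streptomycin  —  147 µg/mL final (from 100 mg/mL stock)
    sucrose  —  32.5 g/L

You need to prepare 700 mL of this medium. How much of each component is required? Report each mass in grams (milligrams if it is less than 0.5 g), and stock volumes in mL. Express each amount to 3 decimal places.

ammonium sulfate 3.563 g; carbenicillin 0.924 mL; magnesium sulfate 6.020 mL; streptomycin 1.029 mL; sucrose 22.750 g

Scale factor relative to 1 L: 0.7.
ammonium sulfate: 5.09 g/L × 0.7 L = 3.563 g
carbenicillin: dilute stock: 132 µg/mL × 700 mL ÷ 100000 µg/mL = 0.924 mL
magnesium sulfate: C1V1 = C2V2 → 17.2 mM × 700 mL ÷ 2000 mM = 6.020 mL
streptomycin: V = C2·V2/C1 = 147 µg/mL × 700 mL ÷ 100000 µg/mL = 1.029 mL
sucrose: 32.5 g/L × 0.7 L = 22.750 g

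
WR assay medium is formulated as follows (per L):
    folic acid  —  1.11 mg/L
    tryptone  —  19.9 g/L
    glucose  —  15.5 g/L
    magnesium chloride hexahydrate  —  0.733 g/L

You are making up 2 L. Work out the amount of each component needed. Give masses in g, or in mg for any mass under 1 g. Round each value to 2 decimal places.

folic acid 2.22 mg; tryptone 39.80 g; glucose 31.00 g; magnesium chloride hexahydrate 1.47 g

Working volume: 2 L.
folic acid: 1.11 mg/L × 2 L = 2.22 mg
tryptone: 19.9 g/L × 2 L = 39.80 g
glucose: 15.5 g/L × 2 L = 31.00 g
magnesium chloride hexahydrate: 0.733 g/L × 2 L = 1.47 g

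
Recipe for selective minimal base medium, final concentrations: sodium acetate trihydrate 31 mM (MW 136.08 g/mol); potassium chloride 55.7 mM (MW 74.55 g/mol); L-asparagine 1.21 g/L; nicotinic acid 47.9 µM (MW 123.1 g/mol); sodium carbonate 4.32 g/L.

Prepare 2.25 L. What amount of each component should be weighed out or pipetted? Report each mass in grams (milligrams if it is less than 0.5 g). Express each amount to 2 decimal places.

sodium acetate trihydrate 9.49 g; potassium chloride 9.34 g; L-asparagine 2.72 g; nicotinic acid 13.27 mg; sodium carbonate 9.72 g

Scale factor relative to 1 L: 2.25.
sodium acetate trihydrate: 31 mmol/L × 136.08 g/mol × 2.25 L ÷ 1000 = 9.49 g
potassium chloride: 55.7 mmol/L × 74.55 g/mol × 2.25 L ÷ 1000 = 9.34 g
L-asparagine: 1.21 g/L × 2.25 L = 2.72 g
nicotinic acid: 47.9 µmol/L × 123.1 g/mol × 2.25 L ÷ 1000 = 13.27 mg
sodium carbonate: 4.32 g/L × 2.25 L = 9.72 g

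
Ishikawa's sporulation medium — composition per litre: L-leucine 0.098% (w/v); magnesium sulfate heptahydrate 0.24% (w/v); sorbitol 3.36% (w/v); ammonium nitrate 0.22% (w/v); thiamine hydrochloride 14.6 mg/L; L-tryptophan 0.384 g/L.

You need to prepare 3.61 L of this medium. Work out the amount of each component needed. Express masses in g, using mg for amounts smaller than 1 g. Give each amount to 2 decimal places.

Scale factor relative to 1 L: 3.61.
L-leucine: 0.098 g per 100 mL × 3610 mL ÷ 100 = 3.54 g
magnesium sulfate heptahydrate: 0.24 g per 100 mL × 3610 mL ÷ 100 = 8.66 g
sorbitol: 3.36 g per 100 mL × 3610 mL ÷ 100 = 121.30 g
ammonium nitrate: 0.22% w/v = 2.2 g/L → 2.2 × 3.61 L = 7.94 g
thiamine hydrochloride: 14.6 mg/L × 3.61 L = 52.71 mg
L-tryptophan: 0.384 g/L × 3.61 L = 1.39 g

L-leucine 3.54 g; magnesium sulfate heptahydrate 8.66 g; sorbitol 121.30 g; ammonium nitrate 7.94 g; thiamine hydrochloride 52.71 mg; L-tryptophan 1.39 g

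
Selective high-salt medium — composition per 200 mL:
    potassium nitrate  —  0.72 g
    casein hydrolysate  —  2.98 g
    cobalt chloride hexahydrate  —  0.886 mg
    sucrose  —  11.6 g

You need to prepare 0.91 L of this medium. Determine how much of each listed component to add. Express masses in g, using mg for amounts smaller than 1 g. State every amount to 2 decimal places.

potassium nitrate 3.28 g; casein hydrolysate 13.56 g; cobalt chloride hexahydrate 4.03 mg; sucrose 52.78 g

Ratio of target to recipe volume: 910 / 200 = 4.55.
potassium nitrate: 0.72 g × (910 mL / 200 mL) = 3.28 g
casein hydrolysate: 2.98 g × (910 mL / 200 mL) = 13.56 g
cobalt chloride hexahydrate: 0.886 mg × (910 mL / 200 mL) = 4.03 mg
sucrose: 11.6 g × (910 mL / 200 mL) = 52.78 g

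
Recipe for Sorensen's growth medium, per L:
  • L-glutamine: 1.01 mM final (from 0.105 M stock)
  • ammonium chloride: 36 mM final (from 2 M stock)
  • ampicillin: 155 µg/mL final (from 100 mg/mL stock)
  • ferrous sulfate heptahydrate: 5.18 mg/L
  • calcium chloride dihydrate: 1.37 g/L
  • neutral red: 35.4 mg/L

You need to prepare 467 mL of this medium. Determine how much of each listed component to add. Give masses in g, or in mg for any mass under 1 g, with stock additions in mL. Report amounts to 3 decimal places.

L-glutamine 4.492 mL; ammonium chloride 8.406 mL; ampicillin 0.724 mL; ferrous sulfate heptahydrate 2.419 mg; calcium chloride dihydrate 639.790 mg; neutral red 16.532 mg

Working volume: 467 mL = 0.467 L.
L-glutamine: C1V1 = C2V2 → 1.01 mM × 467 mL ÷ 105 mM = 4.492 mL
ammonium chloride: dilute stock: 36 mM × 467 mL ÷ 2000 mM = 8.406 mL
ampicillin: C1V1 = C2V2 → 155 µg/mL × 467 mL ÷ 100000 µg/mL = 0.724 mL
ferrous sulfate heptahydrate: 5.18 mg/L × 0.467 L = 2.419 mg
calcium chloride dihydrate: 1.37 g/L × 0.467 L = 0.63979 g = 639.790 mg
neutral red: 35.4 mg/L × 0.467 L = 16.532 mg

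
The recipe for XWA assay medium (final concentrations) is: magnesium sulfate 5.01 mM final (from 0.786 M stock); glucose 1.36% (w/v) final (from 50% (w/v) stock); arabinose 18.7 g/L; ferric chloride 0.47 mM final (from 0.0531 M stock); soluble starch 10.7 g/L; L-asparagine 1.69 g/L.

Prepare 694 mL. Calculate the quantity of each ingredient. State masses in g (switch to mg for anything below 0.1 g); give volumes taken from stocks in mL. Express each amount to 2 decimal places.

Target volume = 694 mL = 0.694 L.
magnesium sulfate: C1V1 = C2V2 → 5.01 mM × 694 mL ÷ 786 mM = 4.42 mL
glucose: V = C2·V2/C1 = 1.36% ÷ 50% × 694 mL = 18.88 mL
arabinose: 18.7 g/L × 0.694 L = 12.98 g
ferric chloride: V = C2·V2/C1 = 0.47 mM × 694 mL ÷ 53.1 mM = 6.14 mL
soluble starch: 10.7 g/L × 0.694 L = 7.43 g
L-asparagine: 1.69 g/L × 0.694 L = 1.17 g

magnesium sulfate 4.42 mL; glucose 18.88 mL; arabinose 12.98 g; ferric chloride 6.14 mL; soluble starch 7.43 g; L-asparagine 1.17 g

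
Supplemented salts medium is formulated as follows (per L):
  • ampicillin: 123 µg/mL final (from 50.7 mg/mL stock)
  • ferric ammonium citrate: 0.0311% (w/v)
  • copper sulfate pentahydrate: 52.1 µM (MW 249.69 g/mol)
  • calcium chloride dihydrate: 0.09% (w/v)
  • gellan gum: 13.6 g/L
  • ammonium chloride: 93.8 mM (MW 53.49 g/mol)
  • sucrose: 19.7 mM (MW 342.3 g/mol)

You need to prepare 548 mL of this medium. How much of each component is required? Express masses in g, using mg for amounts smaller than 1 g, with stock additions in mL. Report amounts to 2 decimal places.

ampicillin 1.33 mL; ferric ammonium citrate 170.43 mg; copper sulfate pentahydrate 7.13 mg; calcium chloride dihydrate 493.20 mg; gellan gum 7.45 g; ammonium chloride 2.75 g; sucrose 3.70 g

Scale factor relative to 1 L: 0.548.
ampicillin: C1V1 = C2V2 → 123 µg/mL × 548 mL ÷ 50700 µg/mL = 1.33 mL
ferric ammonium citrate: 0.0311 g per 100 mL × 548 mL ÷ 100 = 0.170428 g = 170.43 mg
copper sulfate pentahydrate: 52.1 µmol/L × 249.69 g/mol × 0.548 L ÷ 1000 = 7.13 mg
calcium chloride dihydrate: 0.09 g per 100 mL × 548 mL ÷ 100 = 0.4932 g = 493.20 mg
gellan gum: 13.6 g/L × 0.548 L = 7.45 g
ammonium chloride: 93.8 mmol/L × 53.49 g/mol × 0.548 L ÷ 1000 = 2.75 g
sucrose: 19.7 mmol/L × 342.3 g/mol × 0.548 L ÷ 1000 = 3.70 g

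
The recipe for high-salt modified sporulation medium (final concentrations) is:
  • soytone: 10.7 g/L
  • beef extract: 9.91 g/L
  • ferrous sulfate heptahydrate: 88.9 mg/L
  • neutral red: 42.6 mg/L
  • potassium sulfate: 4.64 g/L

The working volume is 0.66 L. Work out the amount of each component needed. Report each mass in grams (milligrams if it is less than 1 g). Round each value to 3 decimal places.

soytone 7.062 g; beef extract 6.541 g; ferrous sulfate heptahydrate 58.674 mg; neutral red 28.116 mg; potassium sulfate 3.062 g

Scale factor relative to 1 L: 0.66.
soytone: 10.7 g/L × 0.66 L = 7.062 g
beef extract: 9.91 g/L × 0.66 L = 6.541 g
ferrous sulfate heptahydrate: 88.9 mg/L × 0.66 L = 58.674 mg
neutral red: 42.6 mg/L × 0.66 L = 28.116 mg
potassium sulfate: 4.64 g/L × 0.66 L = 3.062 g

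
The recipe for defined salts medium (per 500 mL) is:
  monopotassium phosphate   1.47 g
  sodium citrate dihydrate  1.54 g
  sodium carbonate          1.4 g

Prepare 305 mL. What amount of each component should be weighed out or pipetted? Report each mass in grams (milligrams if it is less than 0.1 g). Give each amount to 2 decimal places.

Scale factor = 305 mL / 500 mL = 0.61.
monopotassium phosphate: 1.47 g × (305 mL / 500 mL) = 0.90 g
sodium citrate dihydrate: 1.54 g × (305 mL / 500 mL) = 0.94 g
sodium carbonate: 1.4 g × (305 mL / 500 mL) = 0.85 g

monopotassium phosphate 0.90 g; sodium citrate dihydrate 0.94 g; sodium carbonate 0.85 g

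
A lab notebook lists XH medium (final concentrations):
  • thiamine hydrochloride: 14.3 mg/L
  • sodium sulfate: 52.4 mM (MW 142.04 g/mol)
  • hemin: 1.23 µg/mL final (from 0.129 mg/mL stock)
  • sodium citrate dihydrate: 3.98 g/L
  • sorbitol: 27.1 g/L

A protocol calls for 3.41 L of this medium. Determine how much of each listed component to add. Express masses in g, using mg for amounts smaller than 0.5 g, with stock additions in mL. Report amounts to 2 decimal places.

Scale factor relative to 1 L: 3.41.
thiamine hydrochloride: 14.3 mg/L × 3.41 L = 48.76 mg
sodium sulfate: 52.4 mmol/L × 142.04 g/mol × 3.41 L ÷ 1000 = 25.38 g
hemin: V = C2·V2/C1 = 1.23 µg/mL × 3410 mL ÷ 129 µg/mL = 32.51 mL
sodium citrate dihydrate: 3.98 g/L × 3.41 L = 13.57 g
sorbitol: 27.1 g/L × 3.41 L = 92.41 g

thiamine hydrochloride 48.76 mg; sodium sulfate 25.38 g; hemin 32.51 mL; sodium citrate dihydrate 13.57 g; sorbitol 92.41 g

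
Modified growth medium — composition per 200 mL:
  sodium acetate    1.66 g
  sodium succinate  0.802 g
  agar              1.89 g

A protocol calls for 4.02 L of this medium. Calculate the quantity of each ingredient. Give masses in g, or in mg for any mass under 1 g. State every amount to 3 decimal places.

Scale factor = 4020 mL / 200 mL = 20.1.
sodium acetate: 1.66 g × (4020 mL / 200 mL) = 33.366 g
sodium succinate: 0.802 g × (4020 mL / 200 mL) = 16.120 g
agar: 1.89 g × (4020 mL / 200 mL) = 37.989 g

sodium acetate 33.366 g; sodium succinate 16.120 g; agar 37.989 g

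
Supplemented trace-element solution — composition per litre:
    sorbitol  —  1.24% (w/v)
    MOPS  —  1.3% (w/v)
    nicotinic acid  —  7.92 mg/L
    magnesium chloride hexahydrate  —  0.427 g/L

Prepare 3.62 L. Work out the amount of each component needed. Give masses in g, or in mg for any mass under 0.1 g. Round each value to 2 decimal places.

sorbitol 44.89 g; MOPS 47.06 g; nicotinic acid 28.67 mg; magnesium chloride hexahydrate 1.55 g

Working volume: 3.62 L.
sorbitol: 1.24 g per 100 mL × 3620 mL ÷ 100 = 44.89 g
MOPS: 1.3% w/v = 13 g/L → 13 × 3.62 L = 47.06 g
nicotinic acid: 7.92 mg/L × 3.62 L = 28.67 mg
magnesium chloride hexahydrate: 0.427 g/L × 3.62 L = 1.55 g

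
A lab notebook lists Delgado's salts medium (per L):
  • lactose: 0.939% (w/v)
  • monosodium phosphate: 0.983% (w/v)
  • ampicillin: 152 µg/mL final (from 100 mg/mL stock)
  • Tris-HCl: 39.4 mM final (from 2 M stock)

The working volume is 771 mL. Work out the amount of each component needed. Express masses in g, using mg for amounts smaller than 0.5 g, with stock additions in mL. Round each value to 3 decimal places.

Scale factor relative to 1 L: 0.771.
lactose: 0.939% w/v = 9.39 g/L → 9.39 × 0.771 L = 7.240 g
monosodium phosphate: 0.983 g per 100 mL × 771 mL ÷ 100 = 7.579 g
ampicillin: dilute stock: 152 µg/mL × 771 mL ÷ 100000 µg/mL = 1.172 mL
Tris-HCl: C1V1 = C2V2 → 39.4 mM × 771 mL ÷ 2000 mM = 15.189 mL

lactose 7.240 g; monosodium phosphate 7.579 g; ampicillin 1.172 mL; Tris-HCl 15.189 mL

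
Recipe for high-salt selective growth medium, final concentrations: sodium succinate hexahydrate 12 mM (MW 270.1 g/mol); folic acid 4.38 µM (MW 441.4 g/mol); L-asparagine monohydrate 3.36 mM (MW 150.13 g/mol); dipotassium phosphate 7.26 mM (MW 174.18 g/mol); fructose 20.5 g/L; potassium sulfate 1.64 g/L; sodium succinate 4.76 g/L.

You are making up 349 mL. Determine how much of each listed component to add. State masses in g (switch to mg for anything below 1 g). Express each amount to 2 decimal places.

Scale factor relative to 1 L: 0.349.
sodium succinate hexahydrate: 12 mmol/L × 270.1 g/mol × 0.349 L ÷ 1000 = 1.13 g
folic acid: 4.38 µmol/L × 441.4 g/mol × 0.349 L ÷ 1000 = 0.67 mg
L-asparagine monohydrate: 3.36 mmol/L × 150.13 mg/mmol × 0.349 L = 176.05 mg
dipotassium phosphate: 7.26 mmol/L × 174.18 mg/mmol × 0.349 L = 441.33 mg
fructose: 20.5 g/L × 0.349 L = 7.15 g
potassium sulfate: 1.64 g/L × 0.349 L = 0.57236 g = 572.36 mg
sodium succinate: 4.76 g/L × 0.349 L = 1.66 g

sodium succinate hexahydrate 1.13 g; folic acid 0.67 mg; L-asparagine monohydrate 176.05 mg; dipotassium phosphate 441.33 mg; fructose 7.15 g; potassium sulfate 572.36 mg; sodium succinate 1.66 g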